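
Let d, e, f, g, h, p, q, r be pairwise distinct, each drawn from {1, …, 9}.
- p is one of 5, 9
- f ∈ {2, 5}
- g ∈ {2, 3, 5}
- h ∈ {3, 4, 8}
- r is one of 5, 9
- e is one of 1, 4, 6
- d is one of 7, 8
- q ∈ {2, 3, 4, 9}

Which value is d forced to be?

p and r share exactly the 2 values {5, 9}; by pigeonhole those values go to them, so strike 5, 9 from f, g, q.
f's domain is down to {2}, so f = 2. So g, q can't be 2.
g has just one choice, so g = 3. Eliminate 3 elsewhere: h, q.
q has just one choice, so q = 4. Strike 4 from e, h.
h's domain is down to {8}, so h = 8. So d can't be 8.
So d = 7.

7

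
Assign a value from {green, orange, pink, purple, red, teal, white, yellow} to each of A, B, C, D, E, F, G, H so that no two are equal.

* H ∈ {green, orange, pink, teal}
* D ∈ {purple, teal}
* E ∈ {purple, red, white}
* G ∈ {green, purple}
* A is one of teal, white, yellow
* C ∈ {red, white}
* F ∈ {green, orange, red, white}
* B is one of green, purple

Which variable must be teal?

The 8 variables draw from only 8 values {green, orange, pink, purple, red, teal, white, yellow}, so each is used; only H can be pink, hence H = pink.
Among the 7 still-open variables, orange fits only F (and all 7 values in {green, orange, purple, red, teal, white, yellow} must be used), so F = orange.
The 6 still-open variables together cover exactly {green, purple, red, teal, white, yellow} — 6 values for 6 variables — and yellow appears only in A's list, so A = yellow.
Among the 5 still-open variables, teal fits only D (and all 5 values in {green, purple, red, teal, white} must be used), so D = teal.

D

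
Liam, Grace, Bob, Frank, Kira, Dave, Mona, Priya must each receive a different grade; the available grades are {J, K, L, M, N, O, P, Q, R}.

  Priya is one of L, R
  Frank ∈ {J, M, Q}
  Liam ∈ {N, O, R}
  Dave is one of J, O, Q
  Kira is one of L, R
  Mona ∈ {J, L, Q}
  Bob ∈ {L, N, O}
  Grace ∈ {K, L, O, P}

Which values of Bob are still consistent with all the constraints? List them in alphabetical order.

N, O

The 2 variables Kira and Priya are confined to {L, R}, which locks those values in; drop them from Liam, Grace, Bob, Mona.
Liam and Bob between them cover only {N, O} — a naked pair. Remove those values from Grace, Dave.
The 2 variables Dave and Mona are confined to {J, Q}, which locks those values in; drop them from Frank.
That leaves Frank = M.
No further eliminations apply; Bob can still be any of N, O.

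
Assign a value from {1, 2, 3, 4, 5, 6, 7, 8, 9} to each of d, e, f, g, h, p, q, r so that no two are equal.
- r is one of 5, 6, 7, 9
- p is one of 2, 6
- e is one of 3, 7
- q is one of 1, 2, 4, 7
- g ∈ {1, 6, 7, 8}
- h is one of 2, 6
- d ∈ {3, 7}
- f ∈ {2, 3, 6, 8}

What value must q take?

4

The 2 variables d and e are confined to {3, 7}, which locks those values in; drop them from f, g, q, r.
h and p share exactly the 2 values {2, 6}; by pigeonhole those values go to them, so strike 2, 6 from f, g, q, r.
f must be 8 (only option left). Remove 8 from g.
g has just one choice, so g = 1. Remove 1 from q.
So q = 4.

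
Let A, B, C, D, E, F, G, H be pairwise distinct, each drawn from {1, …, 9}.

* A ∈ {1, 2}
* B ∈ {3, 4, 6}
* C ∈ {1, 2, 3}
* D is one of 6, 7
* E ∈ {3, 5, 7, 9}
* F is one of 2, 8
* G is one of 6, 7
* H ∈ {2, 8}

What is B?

4

D and G share exactly the 2 values {6, 7}; by pigeonhole those values go to them, so strike 6, 7 from B, E.
F and H between them cover only {2, 8} — a naked pair. Remove those values from A, C.
A must be 1 (only option left). Eliminate 1 elsewhere: C.
C has just one choice, so C = 3. Remove 3 from B, E.
So B = 4.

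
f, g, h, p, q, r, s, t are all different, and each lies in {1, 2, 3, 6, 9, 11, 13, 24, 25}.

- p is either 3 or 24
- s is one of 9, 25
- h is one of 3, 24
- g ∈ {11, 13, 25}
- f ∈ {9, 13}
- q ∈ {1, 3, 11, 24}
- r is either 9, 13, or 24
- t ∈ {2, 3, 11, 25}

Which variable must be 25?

Among the 8 variables, 1 fits only q (and all 8 values in {1, 2, 3, 9, 11, 13, 24, 25} must be used), so q = 1.
The 7 still-open variables together cover exactly {2, 3, 9, 11, 13, 24, 25} — 7 values for 7 variables — and 2 appears only in t's list, so t = 2.
Among the 6 still-open variables, 11 fits only g (and all 6 values in {3, 9, 11, 13, 24, 25} must be used), so g = 11.
The 5 still-open variables draw from only 5 values {3, 9, 13, 24, 25}, so each is used; only s can be 25, hence s = 25.

s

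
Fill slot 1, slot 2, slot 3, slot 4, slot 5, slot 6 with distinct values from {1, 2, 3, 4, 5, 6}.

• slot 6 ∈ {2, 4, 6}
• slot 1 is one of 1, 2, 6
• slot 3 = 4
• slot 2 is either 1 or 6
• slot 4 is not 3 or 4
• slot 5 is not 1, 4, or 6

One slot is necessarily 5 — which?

slot 4

slot 3 has just one choice, so slot 3 = 4. Eliminate 4 elsewhere: slot 6.
The 5 still-open variables together cover exactly {1, 2, 3, 5, 6} — 5 values for 5 variables — and 3 appears only in slot 5's list, so slot 5 = 3.
The 4 still-open variables together cover exactly {1, 2, 5, 6} — 4 values for 4 variables — and 5 appears only in slot 4's list, so slot 4 = 5.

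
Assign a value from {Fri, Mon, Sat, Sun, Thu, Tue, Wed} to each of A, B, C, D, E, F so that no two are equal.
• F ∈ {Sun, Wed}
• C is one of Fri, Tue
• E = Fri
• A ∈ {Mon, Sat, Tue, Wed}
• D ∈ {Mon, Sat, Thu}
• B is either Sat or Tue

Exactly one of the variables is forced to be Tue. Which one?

C

E's domain is down to {Fri}, so E = Fri. So C can't be Fri.
So Tue goes to C.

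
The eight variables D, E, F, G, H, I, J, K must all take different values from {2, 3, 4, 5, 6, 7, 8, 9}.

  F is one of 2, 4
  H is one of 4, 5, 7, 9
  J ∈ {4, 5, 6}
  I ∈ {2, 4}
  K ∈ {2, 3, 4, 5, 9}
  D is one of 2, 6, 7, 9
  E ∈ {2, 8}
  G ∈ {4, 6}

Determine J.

5

Among the 8 variables, 3 fits only K (and all 8 values in {2, 3, 4, 5, 6, 7, 8, 9} must be used), so K = 3.
Among the 7 still-open variables, 8 fits only E (and all 7 values in {2, 4, 5, 6, 7, 8, 9} must be used), so E = 8.
F and I between them cover only {2, 4} — a naked pair. Remove those values from D, G, H, J.
G must be 6 (only option left). Eliminate 6 elsewhere: D, J.
So J = 5.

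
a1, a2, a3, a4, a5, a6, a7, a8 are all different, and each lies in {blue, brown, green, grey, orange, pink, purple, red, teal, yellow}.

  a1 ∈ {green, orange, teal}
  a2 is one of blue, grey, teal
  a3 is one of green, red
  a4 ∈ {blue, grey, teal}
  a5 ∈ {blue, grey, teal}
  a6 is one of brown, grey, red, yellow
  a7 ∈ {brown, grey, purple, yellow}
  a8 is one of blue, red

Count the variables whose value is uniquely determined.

The 3 variables a2, a4, a5 are confined to {blue, grey, teal}, which locks those values in; drop them from a1, a6, a7, a8.
That leaves a8 = red. Strike red from a3, a6.
a3 has just one choice, so a3 = green. So a1 can't be green.
That leaves a1 = orange.
Determined: a1=orange, a3=green, a8=red. The other variables each still have more than one consistent value. That makes 3.

3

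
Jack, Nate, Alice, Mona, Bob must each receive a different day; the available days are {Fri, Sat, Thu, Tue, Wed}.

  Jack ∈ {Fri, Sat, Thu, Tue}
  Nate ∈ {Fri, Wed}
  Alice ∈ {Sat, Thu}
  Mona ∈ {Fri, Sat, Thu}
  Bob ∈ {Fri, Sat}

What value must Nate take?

Wed

The 5 variables draw from only 5 values {Fri, Sat, Thu, Tue, Wed}, so each is used; only Jack can be Tue, hence Jack = Tue.
The 4 still-open variables draw from only 4 values {Fri, Sat, Thu, Wed}, so each is used; only Nate can be Wed, hence Nate = Wed.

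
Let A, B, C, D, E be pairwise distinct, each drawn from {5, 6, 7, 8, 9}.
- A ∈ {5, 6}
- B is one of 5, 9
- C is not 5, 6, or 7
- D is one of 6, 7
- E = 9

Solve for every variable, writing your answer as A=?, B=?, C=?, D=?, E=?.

A=6, B=5, C=8, D=7, E=9

E must be 9 (only option left). Eliminate 9 elsewhere: B, C.
That leaves B = 5. Strike 5 from A.
C has just one choice, so C = 8.
A must be 6 (only option left). Remove 6 from D.
That leaves D = 7.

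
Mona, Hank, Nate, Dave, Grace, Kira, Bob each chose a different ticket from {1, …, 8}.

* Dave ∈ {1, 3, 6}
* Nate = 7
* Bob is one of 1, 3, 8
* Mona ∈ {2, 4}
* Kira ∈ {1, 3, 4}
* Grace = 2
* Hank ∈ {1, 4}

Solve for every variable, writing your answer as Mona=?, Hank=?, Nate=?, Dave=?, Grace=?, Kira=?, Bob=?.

Nate has just one choice, so Nate = 7.
That leaves Grace = 2. Strike 2 from Mona.
Mona's domain is down to {4}, so Mona = 4. Remove 4 from Hank, Kira.
That leaves Hank = 1. Eliminate 1 elsewhere: Dave, Kira, Bob.
That leaves Kira = 3. Eliminate 3 elsewhere: Dave, Bob.
That leaves Bob = 8.
Dave has just one choice, so Dave = 6.

Mona=4, Hank=1, Nate=7, Dave=6, Grace=2, Kira=3, Bob=8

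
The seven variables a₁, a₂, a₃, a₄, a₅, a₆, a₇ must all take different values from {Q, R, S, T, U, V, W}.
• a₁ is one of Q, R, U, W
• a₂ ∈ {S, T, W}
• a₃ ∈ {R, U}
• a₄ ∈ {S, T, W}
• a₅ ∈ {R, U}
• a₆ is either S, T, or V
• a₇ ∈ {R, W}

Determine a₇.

Among the 7 variables, Q fits only a₁ (and all 7 values in {Q, R, S, T, U, V, W} must be used), so a₁ = Q.
The 6 still-open variables together cover exactly {R, S, T, U, V, W} — 6 values for 6 variables — and V appears only in a₆'s list, so a₆ = V.
The 2 variables a₃ and a₅ are confined to {R, U}, which locks those values in; drop them from a₇.
So a₇ = W.

W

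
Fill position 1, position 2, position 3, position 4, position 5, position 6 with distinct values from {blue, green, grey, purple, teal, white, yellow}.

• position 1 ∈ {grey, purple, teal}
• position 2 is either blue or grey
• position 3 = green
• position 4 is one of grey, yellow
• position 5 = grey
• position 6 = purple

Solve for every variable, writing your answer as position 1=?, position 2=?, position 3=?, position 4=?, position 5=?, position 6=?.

position 3 must be green (only option left).
position 5 has just one choice, so position 5 = grey. Strike grey from position 1, position 2, position 4.
position 6 has just one choice, so position 6 = purple. Remove purple from position 1.
That leaves position 1 = teal.
position 2 has just one choice, so position 2 = blue.
position 4 must be yellow (only option left).

position 1=teal, position 2=blue, position 3=green, position 4=yellow, position 5=grey, position 6=purple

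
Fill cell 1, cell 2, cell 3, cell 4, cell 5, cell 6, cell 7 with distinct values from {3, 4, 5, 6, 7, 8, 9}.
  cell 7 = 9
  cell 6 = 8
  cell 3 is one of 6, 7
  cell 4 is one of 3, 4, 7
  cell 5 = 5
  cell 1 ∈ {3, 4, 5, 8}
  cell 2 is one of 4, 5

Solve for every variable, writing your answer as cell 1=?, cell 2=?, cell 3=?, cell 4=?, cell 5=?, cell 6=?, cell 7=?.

cell 1=3, cell 2=4, cell 3=6, cell 4=7, cell 5=5, cell 6=8, cell 7=9

cell 5 has just one choice, so cell 5 = 5. Remove 5 from cell 1, cell 2.
cell 6 has just one choice, so cell 6 = 8. So cell 1 can't be 8.
cell 7 has just one choice, so cell 7 = 9.
cell 2 must be 4 (only option left). Strike 4 from cell 1, cell 4.
cell 1 must be 3 (only option left). Strike 3 from cell 4.
cell 4 has just one choice, so cell 4 = 7. Eliminate 7 elsewhere: cell 3.
cell 3 must be 6 (only option left).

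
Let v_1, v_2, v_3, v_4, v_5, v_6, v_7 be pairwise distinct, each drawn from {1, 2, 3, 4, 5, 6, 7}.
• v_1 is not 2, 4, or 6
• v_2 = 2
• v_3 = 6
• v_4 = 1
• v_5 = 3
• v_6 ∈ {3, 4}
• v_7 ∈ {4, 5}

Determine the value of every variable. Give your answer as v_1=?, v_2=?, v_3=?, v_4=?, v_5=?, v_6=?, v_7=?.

v_2 must be 2 (only option left).
That leaves v_3 = 6.
That leaves v_4 = 1. So v_1 can't be 1.
That leaves v_5 = 3. Remove 3 from v_1, v_6.
v_6's domain is down to {4}, so v_6 = 4. So v_7 can't be 4.
That leaves v_7 = 5. Remove 5 from v_1.
v_1's domain is down to {7}, so v_1 = 7.

v_1=7, v_2=2, v_3=6, v_4=1, v_5=3, v_6=4, v_7=5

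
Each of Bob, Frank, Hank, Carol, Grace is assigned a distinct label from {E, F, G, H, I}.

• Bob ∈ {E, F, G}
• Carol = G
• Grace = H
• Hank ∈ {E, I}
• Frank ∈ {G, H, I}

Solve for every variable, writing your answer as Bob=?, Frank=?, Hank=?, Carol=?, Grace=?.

Carol's domain is down to {G}, so Carol = G. So Bob, Frank can't be G.
Grace has just one choice, so Grace = H. So Frank can't be H.
Frank must be I (only option left). Remove I from Hank.
Hank has just one choice, so Hank = E. Strike E from Bob.
That leaves Bob = F.

Bob=F, Frank=I, Hank=E, Carol=G, Grace=H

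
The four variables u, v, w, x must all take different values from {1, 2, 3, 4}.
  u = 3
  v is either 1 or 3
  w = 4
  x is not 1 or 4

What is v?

1

u has just one choice, so u = 3. So v, x can't be 3.
So v = 1.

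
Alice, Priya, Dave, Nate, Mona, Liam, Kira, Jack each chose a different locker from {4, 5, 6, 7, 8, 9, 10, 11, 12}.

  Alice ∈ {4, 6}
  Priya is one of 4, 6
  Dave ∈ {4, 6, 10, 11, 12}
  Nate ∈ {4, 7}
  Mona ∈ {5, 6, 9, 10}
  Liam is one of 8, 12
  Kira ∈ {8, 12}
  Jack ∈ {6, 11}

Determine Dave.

10

The 2 variables Alice and Priya are confined to {4, 6}, which locks those values in; drop them from Dave, Nate, Mona, Jack.
Nate's domain is down to {7}, so Nate = 7.
Jack must be 11 (only option left). So Dave can't be 11.
Liam and Kira between them cover only {8, 12} — a naked pair. Remove those values from Dave.
So Dave = 10.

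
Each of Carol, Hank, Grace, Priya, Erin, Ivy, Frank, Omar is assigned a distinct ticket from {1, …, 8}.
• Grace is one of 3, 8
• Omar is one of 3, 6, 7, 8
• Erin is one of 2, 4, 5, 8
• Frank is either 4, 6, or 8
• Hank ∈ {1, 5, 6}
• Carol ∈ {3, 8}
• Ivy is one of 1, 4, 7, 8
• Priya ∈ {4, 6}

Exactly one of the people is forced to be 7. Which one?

Among the 8 variables, 2 fits only Erin (and all 8 values in {1, 2, 3, 4, 5, 6, 7, 8} must be used), so Erin = 2.
The 7 still-open variables draw from only 7 values {1, 3, 4, 5, 6, 7, 8}, so each is used; only Hank can be 5, hence Hank = 5.
The 6 still-open variables together cover exactly {1, 3, 4, 6, 7, 8} — 6 values for 6 variables — and 1 appears only in Ivy's list, so Ivy = 1.
The 5 still-open variables draw from only 5 values {3, 4, 6, 7, 8}, so each is used; only Omar can be 7, hence Omar = 7.

Omar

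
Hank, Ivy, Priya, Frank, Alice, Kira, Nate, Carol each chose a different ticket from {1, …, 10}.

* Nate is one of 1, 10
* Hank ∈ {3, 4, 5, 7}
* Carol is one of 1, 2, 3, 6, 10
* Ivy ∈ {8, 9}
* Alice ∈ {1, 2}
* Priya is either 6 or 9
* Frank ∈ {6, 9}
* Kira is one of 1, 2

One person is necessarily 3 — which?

Priya and Frank between them cover only {6, 9} — a naked pair. Remove those values from Ivy, Carol.
Ivy must be 8 (only option left).
The 2 variables Alice and Kira are confined to {1, 2}, which locks those values in; drop them from Nate, Carol.
Nate's domain is down to {10}, so Nate = 10. Strike 10 from Carol.
So 3 goes to Carol.

Carol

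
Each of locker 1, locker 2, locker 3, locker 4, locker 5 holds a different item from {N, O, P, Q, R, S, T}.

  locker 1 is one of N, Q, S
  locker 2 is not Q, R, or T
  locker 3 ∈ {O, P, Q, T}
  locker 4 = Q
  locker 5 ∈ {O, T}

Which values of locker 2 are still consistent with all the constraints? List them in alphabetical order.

N, O, P, S

locker 4 has just one choice, so locker 4 = Q. Strike Q from locker 1, locker 3.
No further eliminations apply; locker 2 can still be any of N, O, P, S.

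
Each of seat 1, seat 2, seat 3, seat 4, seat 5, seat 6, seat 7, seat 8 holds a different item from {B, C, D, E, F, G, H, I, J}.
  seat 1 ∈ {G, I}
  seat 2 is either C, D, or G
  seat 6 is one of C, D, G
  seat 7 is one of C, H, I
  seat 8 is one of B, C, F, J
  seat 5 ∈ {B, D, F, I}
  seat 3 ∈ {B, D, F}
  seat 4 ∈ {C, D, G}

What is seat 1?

The 8 variables draw from only 8 values {B, C, D, F, G, H, I, J}, so each is used; only seat 7 can be H, hence seat 7 = H.
Among the 7 still-open variables, J fits only seat 8 (and all 7 values in {B, C, D, F, G, I, J} must be used), so seat 8 = J.
seat 2, seat 4, seat 6 share exactly the 3 values {C, D, G}; by pigeonhole those values go to them, so strike C, D, G from seat 1, seat 3, seat 5.
So seat 1 = I.

I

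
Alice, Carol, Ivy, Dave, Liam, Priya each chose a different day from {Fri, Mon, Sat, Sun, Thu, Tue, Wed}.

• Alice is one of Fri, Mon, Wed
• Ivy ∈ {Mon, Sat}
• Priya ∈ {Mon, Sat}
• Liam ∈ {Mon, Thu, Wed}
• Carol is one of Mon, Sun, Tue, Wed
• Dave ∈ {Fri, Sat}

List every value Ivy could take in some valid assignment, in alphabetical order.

Mon, Sat

Ivy and Priya share exactly the 2 values {Mon, Sat}; by pigeonhole those values go to them, so strike Mon, Sat from Alice, Carol, Dave, Liam.
That leaves Dave = Fri. Strike Fri from Alice.
Alice must be Wed (only option left). Remove Wed from Carol, Liam.
Liam's domain is down to {Thu}, so Liam = Thu.
No further eliminations apply; Ivy can still be any of Mon, Sat.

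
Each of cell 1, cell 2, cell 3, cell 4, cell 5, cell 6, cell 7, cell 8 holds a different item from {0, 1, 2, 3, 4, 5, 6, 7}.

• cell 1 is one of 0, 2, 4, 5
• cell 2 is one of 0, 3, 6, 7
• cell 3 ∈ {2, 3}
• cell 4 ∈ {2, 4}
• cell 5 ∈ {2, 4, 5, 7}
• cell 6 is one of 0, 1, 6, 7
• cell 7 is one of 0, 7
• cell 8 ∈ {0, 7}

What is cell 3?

3

The 8 variables together cover exactly {0, 1, 2, 3, 4, 5, 6, 7} — 8 values for 8 variables — and 1 appears only in cell 6's list, so cell 6 = 1.
Among the 7 still-open variables, 6 fits only cell 2 (and all 7 values in {0, 2, 3, 4, 5, 6, 7} must be used), so cell 2 = 6.
The 6 still-open variables together cover exactly {0, 2, 3, 4, 5, 7} — 6 values for 6 variables — and 3 appears only in cell 3's list, so cell 3 = 3.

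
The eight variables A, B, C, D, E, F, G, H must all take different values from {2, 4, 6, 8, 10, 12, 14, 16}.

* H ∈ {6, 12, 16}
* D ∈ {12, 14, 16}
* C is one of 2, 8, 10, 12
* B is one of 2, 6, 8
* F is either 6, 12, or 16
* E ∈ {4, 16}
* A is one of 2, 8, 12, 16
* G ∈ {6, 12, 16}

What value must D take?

14

The 8 variables draw from only 8 values {2, 4, 6, 8, 10, 12, 14, 16}, so each is used; only E can be 4, hence E = 4.
Among the 7 still-open variables, 10 fits only C (and all 7 values in {2, 6, 8, 10, 12, 14, 16} must be used), so C = 10.
The 6 still-open variables draw from only 6 values {2, 6, 8, 12, 14, 16}, so each is used; only D can be 14, hence D = 14.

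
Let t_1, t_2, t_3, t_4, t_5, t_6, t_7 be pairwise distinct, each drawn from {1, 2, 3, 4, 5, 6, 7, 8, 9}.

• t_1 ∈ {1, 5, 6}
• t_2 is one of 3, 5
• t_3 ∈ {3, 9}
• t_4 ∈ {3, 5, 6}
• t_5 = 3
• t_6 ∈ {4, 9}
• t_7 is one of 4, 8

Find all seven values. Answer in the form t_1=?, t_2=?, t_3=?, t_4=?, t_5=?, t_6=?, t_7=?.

t_1=1, t_2=5, t_3=9, t_4=6, t_5=3, t_6=4, t_7=8

t_5's domain is down to {3}, so t_5 = 3. So t_2, t_3, t_4 can't be 3.
t_2 has just one choice, so t_2 = 5. So t_1, t_4 can't be 5.
That leaves t_3 = 9. So t_6 can't be 9.
That leaves t_4 = 6. So t_1 can't be 6.
That leaves t_6 = 4. Remove 4 from t_7.
t_7 has just one choice, so t_7 = 8.
t_1 has just one choice, so t_1 = 1.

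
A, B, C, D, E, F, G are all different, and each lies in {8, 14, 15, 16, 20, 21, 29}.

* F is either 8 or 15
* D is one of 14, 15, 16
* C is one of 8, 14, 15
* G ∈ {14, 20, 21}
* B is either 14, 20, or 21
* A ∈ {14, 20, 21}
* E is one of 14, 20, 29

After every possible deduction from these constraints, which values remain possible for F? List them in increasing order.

Among the 7 variables, 16 fits only D (and all 7 values in {8, 14, 15, 16, 20, 21, 29} must be used), so D = 16.
The 6 still-open variables together cover exactly {8, 14, 15, 20, 21, 29} — 6 values for 6 variables — and 29 appears only in E's list, so E = 29.
A, B, G share exactly the 3 values {14, 20, 21}; by pigeonhole those values go to them, so strike 14, 20, 21 from C.
No further eliminations apply; F can still be any of 8, 15.

8, 15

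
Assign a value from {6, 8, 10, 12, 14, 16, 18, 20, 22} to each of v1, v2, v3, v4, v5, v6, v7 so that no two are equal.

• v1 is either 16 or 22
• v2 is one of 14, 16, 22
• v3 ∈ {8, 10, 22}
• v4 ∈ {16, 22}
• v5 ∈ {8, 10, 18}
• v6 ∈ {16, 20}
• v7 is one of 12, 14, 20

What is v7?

12

The 2 variables v1 and v4 are confined to {16, 22}, which locks those values in; drop them from v2, v3, v6.
v2 has just one choice, so v2 = 14. So v7 can't be 14.
v6 must be 20 (only option left). Strike 20 from v7.
So v7 = 12.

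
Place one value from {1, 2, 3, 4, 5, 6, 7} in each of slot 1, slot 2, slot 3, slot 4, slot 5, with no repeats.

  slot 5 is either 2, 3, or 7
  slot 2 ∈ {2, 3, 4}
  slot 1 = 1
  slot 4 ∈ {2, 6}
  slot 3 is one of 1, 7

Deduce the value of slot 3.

slot 1's domain is down to {1}, so slot 1 = 1. Eliminate 1 elsewhere: slot 3.
So slot 3 = 7.

7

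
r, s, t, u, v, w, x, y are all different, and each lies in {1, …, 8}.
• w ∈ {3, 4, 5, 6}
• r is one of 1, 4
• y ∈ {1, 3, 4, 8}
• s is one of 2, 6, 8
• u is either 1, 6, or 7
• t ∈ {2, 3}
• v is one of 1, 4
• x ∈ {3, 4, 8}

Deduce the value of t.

2

Among the 8 variables, 5 fits only w (and all 8 values in {1, 2, 3, 4, 5, 6, 7, 8} must be used), so w = 5.
The 7 still-open variables together cover exactly {1, 2, 3, 4, 6, 7, 8} — 7 values for 7 variables — and 7 appears only in u's list, so u = 7.
Among the 6 still-open variables, 6 fits only s (and all 6 values in {1, 2, 3, 4, 6, 8} must be used), so s = 6.
The 5 still-open variables together cover exactly {1, 2, 3, 4, 8} — 5 values for 5 variables — and 2 appears only in t's list, so t = 2.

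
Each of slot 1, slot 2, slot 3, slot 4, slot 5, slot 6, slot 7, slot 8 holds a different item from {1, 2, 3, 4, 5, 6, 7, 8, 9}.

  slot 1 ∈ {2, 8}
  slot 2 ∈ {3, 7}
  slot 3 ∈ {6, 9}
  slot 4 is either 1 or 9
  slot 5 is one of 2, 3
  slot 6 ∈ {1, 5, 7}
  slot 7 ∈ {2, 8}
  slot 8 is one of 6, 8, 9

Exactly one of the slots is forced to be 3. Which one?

slot 5

The 8 variables draw from only 8 values {1, 2, 3, 5, 6, 7, 8, 9}, so each is used; only slot 6 can be 5, hence slot 6 = 5.
The 7 still-open variables draw from only 7 values {1, 2, 3, 6, 7, 8, 9}, so each is used; only slot 4 can be 1, hence slot 4 = 1.
The 6 still-open variables draw from only 6 values {2, 3, 6, 7, 8, 9}, so each is used; only slot 2 can be 7, hence slot 2 = 7.
The 5 still-open variables draw from only 5 values {2, 3, 6, 8, 9}, so each is used; only slot 5 can be 3, hence slot 5 = 3.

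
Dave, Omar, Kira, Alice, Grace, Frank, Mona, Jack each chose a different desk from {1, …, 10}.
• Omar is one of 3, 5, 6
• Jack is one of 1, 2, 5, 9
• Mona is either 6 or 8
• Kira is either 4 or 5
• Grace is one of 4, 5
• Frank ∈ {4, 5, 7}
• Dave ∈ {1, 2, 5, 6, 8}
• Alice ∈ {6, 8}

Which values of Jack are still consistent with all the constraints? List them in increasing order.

Kira and Grace share exactly the 2 values {4, 5}; by pigeonhole those values go to them, so strike 4, 5 from Dave, Omar, Frank, Jack.
Frank must be 7 (only option left).
Alice and Mona between them cover only {6, 8} — a naked pair. Remove those values from Dave, Omar.
Omar's domain is down to {3}, so Omar = 3.
No further eliminations apply; Jack can still be any of 1, 2, 9.

1, 2, 9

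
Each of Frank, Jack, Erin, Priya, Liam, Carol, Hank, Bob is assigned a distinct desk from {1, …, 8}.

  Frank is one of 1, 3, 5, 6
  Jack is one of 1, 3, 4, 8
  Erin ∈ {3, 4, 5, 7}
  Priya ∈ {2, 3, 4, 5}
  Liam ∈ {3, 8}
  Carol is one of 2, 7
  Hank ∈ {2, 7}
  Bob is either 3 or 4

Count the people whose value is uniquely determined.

The 8 variables together cover exactly {1, 2, 3, 4, 5, 6, 7, 8} — 8 values for 8 variables — and 6 appears only in Frank's list, so Frank = 6.
The 7 still-open variables together cover exactly {1, 2, 3, 4, 5, 7, 8} — 7 values for 7 variables — and 1 appears only in Jack's list, so Jack = 1.
The 6 still-open variables draw from only 6 values {2, 3, 4, 5, 7, 8}, so each is used; only Liam can be 8, hence Liam = 8.
The 2 variables Carol and Hank are confined to {2, 7}, which locks those values in; drop them from Erin, Priya.
Determined: Frank=6, Jack=1, Liam=8. The other people each still have more than one consistent value. That makes 3.

3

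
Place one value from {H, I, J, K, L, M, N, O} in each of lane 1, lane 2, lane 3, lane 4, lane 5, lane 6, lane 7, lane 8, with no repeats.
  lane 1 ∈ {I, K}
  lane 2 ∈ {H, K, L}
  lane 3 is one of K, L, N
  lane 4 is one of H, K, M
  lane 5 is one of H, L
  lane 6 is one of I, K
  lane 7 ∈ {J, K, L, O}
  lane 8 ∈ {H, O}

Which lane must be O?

lane 8

The 8 variables draw from only 8 values {H, I, J, K, L, M, N, O}, so each is used; only lane 7 can be J, hence lane 7 = J.
The 7 still-open variables together cover exactly {H, I, K, L, M, N, O} — 7 values for 7 variables — and M appears only in lane 4's list, so lane 4 = M.
The 6 still-open variables together cover exactly {H, I, K, L, N, O} — 6 values for 6 variables — and N appears only in lane 3's list, so lane 3 = N.
The 5 still-open variables together cover exactly {H, I, K, L, O} — 5 values for 5 variables — and O appears only in lane 8's list, so lane 8 = O.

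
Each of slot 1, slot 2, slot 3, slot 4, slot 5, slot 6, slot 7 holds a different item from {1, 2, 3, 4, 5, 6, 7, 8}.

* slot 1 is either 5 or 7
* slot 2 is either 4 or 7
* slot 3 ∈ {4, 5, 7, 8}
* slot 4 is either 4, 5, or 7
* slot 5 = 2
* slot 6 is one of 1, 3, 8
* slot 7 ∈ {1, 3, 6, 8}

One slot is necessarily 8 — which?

slot 5 must be 2 (only option left).
slot 1, slot 2, slot 4 share exactly the 3 values {4, 5, 7}; by pigeonhole those values go to them, so strike 4, 5, 7 from slot 3.
So 8 goes to slot 3.

slot 3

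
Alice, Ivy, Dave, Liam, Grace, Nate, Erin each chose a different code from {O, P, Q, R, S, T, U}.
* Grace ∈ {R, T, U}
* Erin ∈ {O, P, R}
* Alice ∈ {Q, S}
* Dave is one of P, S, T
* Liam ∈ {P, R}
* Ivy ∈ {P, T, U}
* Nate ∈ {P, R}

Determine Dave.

S

The 7 variables draw from only 7 values {O, P, Q, R, S, T, U}, so each is used; only Erin can be O, hence Erin = O.
Among the 6 still-open variables, Q fits only Alice (and all 6 values in {P, Q, R, S, T, U} must be used), so Alice = Q.
The 5 still-open variables draw from only 5 values {P, R, S, T, U}, so each is used; only Dave can be S, hence Dave = S.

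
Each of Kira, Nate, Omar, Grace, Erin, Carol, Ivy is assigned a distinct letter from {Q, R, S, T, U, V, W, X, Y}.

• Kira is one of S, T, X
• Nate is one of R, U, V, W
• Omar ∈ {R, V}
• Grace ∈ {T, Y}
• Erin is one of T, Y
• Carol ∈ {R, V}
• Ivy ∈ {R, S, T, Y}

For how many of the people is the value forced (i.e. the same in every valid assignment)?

Omar and Carol between them cover only {R, V} — a naked pair. Remove those values from Nate, Ivy.
Grace and Erin share exactly the 2 values {T, Y}; by pigeonhole those values go to them, so strike T, Y from Kira, Ivy.
Ivy's domain is down to {S}, so Ivy = S. So Kira can't be S.
Kira must be X (only option left).
Determined: Kira=X, Ivy=S. The other people each still have more than one consistent value. That makes 2.

2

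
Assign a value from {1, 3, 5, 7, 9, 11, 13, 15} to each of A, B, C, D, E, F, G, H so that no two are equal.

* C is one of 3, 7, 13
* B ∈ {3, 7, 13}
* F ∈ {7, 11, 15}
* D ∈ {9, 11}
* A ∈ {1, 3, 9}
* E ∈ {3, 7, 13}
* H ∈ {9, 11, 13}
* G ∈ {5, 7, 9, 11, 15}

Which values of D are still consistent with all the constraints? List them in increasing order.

The 8 variables draw from only 8 values {1, 3, 5, 7, 9, 11, 13, 15}, so each is used; only A can be 1, hence A = 1.
Among the 7 still-open variables, 5 fits only G (and all 7 values in {3, 5, 7, 9, 11, 13, 15} must be used), so G = 5.
Among the 6 still-open variables, 15 fits only F (and all 6 values in {3, 7, 9, 11, 13, 15} must be used), so F = 15.
B, C, E between them cover only {3, 7, 13} — a naked triple. Remove those values from H.
No further eliminations apply; D can still be any of 9, 11.

9, 11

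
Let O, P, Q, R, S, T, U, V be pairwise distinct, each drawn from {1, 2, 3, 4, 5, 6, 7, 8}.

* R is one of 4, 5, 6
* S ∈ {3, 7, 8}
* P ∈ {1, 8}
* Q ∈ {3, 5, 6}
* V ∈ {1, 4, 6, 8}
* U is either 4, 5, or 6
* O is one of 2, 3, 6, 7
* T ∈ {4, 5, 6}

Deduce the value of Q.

3

The 8 variables draw from only 8 values {1, 2, 3, 4, 5, 6, 7, 8}, so each is used; only O can be 2, hence O = 2.
The 7 still-open variables together cover exactly {1, 3, 4, 5, 6, 7, 8} — 7 values for 7 variables — and 7 appears only in S's list, so S = 7.
The 6 still-open variables together cover exactly {1, 3, 4, 5, 6, 8} — 6 values for 6 variables — and 3 appears only in Q's list, so Q = 3.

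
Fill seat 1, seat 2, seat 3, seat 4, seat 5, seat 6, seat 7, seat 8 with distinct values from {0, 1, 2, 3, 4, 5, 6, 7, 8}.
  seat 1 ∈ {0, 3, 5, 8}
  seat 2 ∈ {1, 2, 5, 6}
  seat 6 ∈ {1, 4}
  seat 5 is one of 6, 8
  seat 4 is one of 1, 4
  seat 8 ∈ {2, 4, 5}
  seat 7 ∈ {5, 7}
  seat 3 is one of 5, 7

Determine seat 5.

The 2 variables seat 3 and seat 7 are confined to {5, 7}, which locks those values in; drop them from seat 1, seat 2, seat 8.
The 2 variables seat 4 and seat 6 are confined to {1, 4}, which locks those values in; drop them from seat 2, seat 8.
seat 8's domain is down to {2}, so seat 8 = 2. Remove 2 from seat 2.
seat 2's domain is down to {6}, so seat 2 = 6. Strike 6 from seat 5.
So seat 5 = 8.

8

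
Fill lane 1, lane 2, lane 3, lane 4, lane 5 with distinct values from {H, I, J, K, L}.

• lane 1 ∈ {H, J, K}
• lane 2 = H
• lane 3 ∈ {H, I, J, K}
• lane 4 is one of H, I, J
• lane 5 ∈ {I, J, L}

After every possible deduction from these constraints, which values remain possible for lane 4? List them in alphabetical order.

I, J

lane 2 must be H (only option left). Strike H from lane 1, lane 3, lane 4.
The 4 still-open variables draw from only 4 values {I, J, K, L}, so each is used; only lane 5 can be L, hence lane 5 = L.
No further eliminations apply; lane 4 can still be any of I, J.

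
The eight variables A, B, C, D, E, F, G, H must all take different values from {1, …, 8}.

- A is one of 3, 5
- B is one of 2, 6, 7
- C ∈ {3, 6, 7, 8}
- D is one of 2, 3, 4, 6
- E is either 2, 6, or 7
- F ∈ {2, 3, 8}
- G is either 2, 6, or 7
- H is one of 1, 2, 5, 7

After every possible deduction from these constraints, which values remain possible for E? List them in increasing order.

Among the 8 variables, 1 fits only H (and all 8 values in {1, 2, 3, 4, 5, 6, 7, 8} must be used), so H = 1.
The 7 still-open variables together cover exactly {2, 3, 4, 5, 6, 7, 8} — 7 values for 7 variables — and 4 appears only in D's list, so D = 4.
The 6 still-open variables together cover exactly {2, 3, 5, 6, 7, 8} — 6 values for 6 variables — and 5 appears only in A's list, so A = 5.
B, E, G between them cover only {2, 6, 7} — a naked triple. Remove those values from C, F.
No further eliminations apply; E can still be any of 2, 6, 7.

2, 6, 7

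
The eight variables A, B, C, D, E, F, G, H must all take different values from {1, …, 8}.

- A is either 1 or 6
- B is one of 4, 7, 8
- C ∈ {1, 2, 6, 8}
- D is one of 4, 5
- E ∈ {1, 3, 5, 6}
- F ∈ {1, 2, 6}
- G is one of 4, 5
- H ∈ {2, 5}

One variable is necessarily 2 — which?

H

The 8 variables draw from only 8 values {1, 2, 3, 4, 5, 6, 7, 8}, so each is used; only E can be 3, hence E = 3.
Among the 7 still-open variables, 7 fits only B (and all 7 values in {1, 2, 4, 5, 6, 7, 8} must be used), so B = 7.
Among the 6 still-open variables, 8 fits only C (and all 6 values in {1, 2, 4, 5, 6, 8} must be used), so C = 8.
D and G share exactly the 2 values {4, 5}; by pigeonhole those values go to them, so strike 4, 5 from H.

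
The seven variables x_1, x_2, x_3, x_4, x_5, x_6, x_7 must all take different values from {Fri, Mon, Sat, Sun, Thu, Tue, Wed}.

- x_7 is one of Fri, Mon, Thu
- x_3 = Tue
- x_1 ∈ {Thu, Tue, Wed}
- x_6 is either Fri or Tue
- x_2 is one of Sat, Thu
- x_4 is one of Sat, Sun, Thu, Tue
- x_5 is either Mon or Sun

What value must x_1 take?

Wed

x_3 has just one choice, so x_3 = Tue. Eliminate Tue elsewhere: x_1, x_4, x_6.
That leaves x_6 = Fri. So x_7 can't be Fri.
The 5 still-open variables together cover exactly {Mon, Sat, Sun, Thu, Wed} — 5 values for 5 variables — and Wed appears only in x_1's list, so x_1 = Wed.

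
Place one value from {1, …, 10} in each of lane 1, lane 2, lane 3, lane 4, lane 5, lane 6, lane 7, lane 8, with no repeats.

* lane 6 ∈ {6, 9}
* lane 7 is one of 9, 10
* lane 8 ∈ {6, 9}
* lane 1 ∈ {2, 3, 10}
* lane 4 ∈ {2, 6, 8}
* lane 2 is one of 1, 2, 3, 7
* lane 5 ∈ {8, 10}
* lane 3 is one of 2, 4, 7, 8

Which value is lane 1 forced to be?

lane 6 and lane 8 share exactly the 2 values {6, 9}; by pigeonhole those values go to them, so strike 6, 9 from lane 4, lane 7.
lane 7 has just one choice, so lane 7 = 10. Strike 10 from lane 1, lane 5.
That leaves lane 5 = 8. Strike 8 from lane 3, lane 4.
That leaves lane 4 = 2. Remove 2 from lane 1, lane 2, lane 3.
So lane 1 = 3.

3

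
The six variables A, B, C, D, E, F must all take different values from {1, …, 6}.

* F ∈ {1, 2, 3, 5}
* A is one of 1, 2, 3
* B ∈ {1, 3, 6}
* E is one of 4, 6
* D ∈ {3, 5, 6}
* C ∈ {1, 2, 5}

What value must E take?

4

The 6 variables together cover exactly {1, 2, 3, 4, 5, 6} — 6 values for 6 variables — and 4 appears only in E's list, so E = 4.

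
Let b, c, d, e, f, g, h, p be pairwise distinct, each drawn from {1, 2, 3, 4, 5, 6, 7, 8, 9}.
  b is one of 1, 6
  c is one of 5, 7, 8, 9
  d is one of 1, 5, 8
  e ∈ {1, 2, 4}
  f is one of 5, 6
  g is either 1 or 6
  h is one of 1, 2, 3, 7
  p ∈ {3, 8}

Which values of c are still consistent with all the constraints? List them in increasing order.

b and g between them cover only {1, 6} — a naked pair. Remove those values from d, e, f, h.
f must be 5 (only option left). Strike 5 from c, d.
d has just one choice, so d = 8. Remove 8 from c, p.
That leaves p = 3. So h can't be 3.
No further eliminations apply; c can still be any of 7, 9.

7, 9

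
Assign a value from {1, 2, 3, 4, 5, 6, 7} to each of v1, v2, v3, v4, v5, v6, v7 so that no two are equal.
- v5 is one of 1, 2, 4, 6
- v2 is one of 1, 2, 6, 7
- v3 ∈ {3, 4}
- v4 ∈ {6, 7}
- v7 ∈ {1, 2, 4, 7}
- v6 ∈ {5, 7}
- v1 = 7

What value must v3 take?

3

v1 must be 7 (only option left). Strike 7 from v2, v4, v6, v7.
v4 must be 6 (only option left). So v2, v5 can't be 6.
v6 must be 5 (only option left).
The 4 still-open variables draw from only 4 values {1, 2, 3, 4}, so each is used; only v3 can be 3, hence v3 = 3.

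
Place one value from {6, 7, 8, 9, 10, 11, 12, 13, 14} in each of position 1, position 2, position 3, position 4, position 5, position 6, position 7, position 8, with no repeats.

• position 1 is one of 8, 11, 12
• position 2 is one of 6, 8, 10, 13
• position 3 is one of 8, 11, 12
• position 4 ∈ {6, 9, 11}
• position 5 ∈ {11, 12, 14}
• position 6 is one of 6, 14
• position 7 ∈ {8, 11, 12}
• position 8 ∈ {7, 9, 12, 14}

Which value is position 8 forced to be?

position 1, position 3, position 7 share exactly the 3 values {8, 11, 12}; by pigeonhole those values go to them, so strike 8, 11, 12 from position 2, position 4, position 5, position 8.
position 5's domain is down to {14}, so position 5 = 14. Remove 14 from position 6, position 8.
position 6 must be 6 (only option left). Remove 6 from position 2, position 4.
position 4 has just one choice, so position 4 = 9. Strike 9 from position 8.
So position 8 = 7.

7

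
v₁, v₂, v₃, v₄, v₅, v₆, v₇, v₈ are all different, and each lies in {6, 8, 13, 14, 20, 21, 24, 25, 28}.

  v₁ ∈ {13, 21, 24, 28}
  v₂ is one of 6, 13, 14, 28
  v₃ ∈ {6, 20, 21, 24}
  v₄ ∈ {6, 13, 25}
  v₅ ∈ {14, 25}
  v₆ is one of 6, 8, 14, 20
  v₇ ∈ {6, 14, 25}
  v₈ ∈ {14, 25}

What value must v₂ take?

28

v₅ and v₈ between them cover only {14, 25} — a naked pair. Remove those values from v₂, v₄, v₆, v₇.
That leaves v₇ = 6. So v₂, v₃, v₄, v₆ can't be 6.
v₄ must be 13 (only option left). Remove 13 from v₁, v₂.
So v₂ = 28.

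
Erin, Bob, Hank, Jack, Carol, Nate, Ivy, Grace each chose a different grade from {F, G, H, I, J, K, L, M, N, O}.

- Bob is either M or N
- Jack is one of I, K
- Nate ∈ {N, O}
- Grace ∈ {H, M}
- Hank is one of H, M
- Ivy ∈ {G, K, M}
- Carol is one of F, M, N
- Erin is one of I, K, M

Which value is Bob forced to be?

The 8 variables draw from only 8 values {F, G, H, I, K, M, N, O}, so each is used; only Carol can be F, hence Carol = F.
The 7 still-open variables together cover exactly {G, H, I, K, M, N, O} — 7 values for 7 variables — and G appears only in Ivy's list, so Ivy = G.
The 6 still-open variables together cover exactly {H, I, K, M, N, O} — 6 values for 6 variables — and O appears only in Nate's list, so Nate = O.
The 5 still-open variables together cover exactly {H, I, K, M, N} — 5 values for 5 variables — and N appears only in Bob's list, so Bob = N.

N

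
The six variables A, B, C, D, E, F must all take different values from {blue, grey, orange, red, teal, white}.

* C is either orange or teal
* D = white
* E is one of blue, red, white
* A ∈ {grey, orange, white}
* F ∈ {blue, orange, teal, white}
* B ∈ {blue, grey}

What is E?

D has just one choice, so D = white. Strike white from A, E, F.
Among the 5 still-open variables, red fits only E (and all 5 values in {blue, grey, orange, red, teal} must be used), so E = red.

red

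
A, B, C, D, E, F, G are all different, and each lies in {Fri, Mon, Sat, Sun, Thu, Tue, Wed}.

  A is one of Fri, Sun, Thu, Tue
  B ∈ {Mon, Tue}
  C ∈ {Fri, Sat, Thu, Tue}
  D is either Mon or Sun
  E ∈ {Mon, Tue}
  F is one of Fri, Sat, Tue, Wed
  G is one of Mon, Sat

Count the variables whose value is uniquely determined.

3

The 7 variables draw from only 7 values {Fri, Mon, Sat, Sun, Thu, Tue, Wed}, so each is used; only F can be Wed, hence F = Wed.
The 2 variables B and E are confined to {Mon, Tue}, which locks those values in; drop them from A, C, D, G.
D has just one choice, so D = Sun. Eliminate Sun elsewhere: A.
G must be Sat (only option left). Strike Sat from C.
Determined: D=Sun, F=Wed, G=Sat. The other variables each still have more than one consistent value. That makes 3.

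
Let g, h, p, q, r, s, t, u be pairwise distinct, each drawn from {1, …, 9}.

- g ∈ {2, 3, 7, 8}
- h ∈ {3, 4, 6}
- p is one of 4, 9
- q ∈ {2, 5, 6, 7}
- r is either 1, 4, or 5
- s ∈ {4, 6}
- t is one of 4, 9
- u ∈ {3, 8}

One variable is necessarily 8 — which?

u

p and t between them cover only {4, 9} — a naked pair. Remove those values from h, r, s.
s's domain is down to {6}, so s = 6. Remove 6 from h, q.
h must be 3 (only option left). Eliminate 3 elsewhere: g, u.
So 8 goes to u.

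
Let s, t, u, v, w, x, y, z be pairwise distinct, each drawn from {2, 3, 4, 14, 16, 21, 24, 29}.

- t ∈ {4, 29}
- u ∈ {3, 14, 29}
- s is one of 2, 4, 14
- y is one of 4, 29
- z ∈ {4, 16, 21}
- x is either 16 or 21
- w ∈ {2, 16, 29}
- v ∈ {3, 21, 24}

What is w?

Among the 8 variables, 24 fits only v (and all 8 values in {2, 3, 4, 14, 16, 21, 24, 29} must be used), so v = 24.
The 7 still-open variables together cover exactly {2, 3, 4, 14, 16, 21, 29} — 7 values for 7 variables — and 3 appears only in u's list, so u = 3.
The 6 still-open variables draw from only 6 values {2, 4, 14, 16, 21, 29}, so each is used; only s can be 14, hence s = 14.
Among the 5 still-open variables, 2 fits only w (and all 5 values in {2, 4, 16, 21, 29} must be used), so w = 2.

2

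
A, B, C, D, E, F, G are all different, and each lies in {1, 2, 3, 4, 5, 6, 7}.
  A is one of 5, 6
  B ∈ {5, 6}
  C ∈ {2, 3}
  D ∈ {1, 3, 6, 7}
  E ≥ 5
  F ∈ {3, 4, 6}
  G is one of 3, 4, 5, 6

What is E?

The 7 variables draw from only 7 values {1, 2, 3, 4, 5, 6, 7}, so each is used; only D can be 1, hence D = 1.
Among the 6 still-open variables, 2 fits only C (and all 6 values in {2, 3, 4, 5, 6, 7} must be used), so C = 2.
Among the 5 still-open variables, 7 fits only E (and all 5 values in {3, 4, 5, 6, 7} must be used), so E = 7.

7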